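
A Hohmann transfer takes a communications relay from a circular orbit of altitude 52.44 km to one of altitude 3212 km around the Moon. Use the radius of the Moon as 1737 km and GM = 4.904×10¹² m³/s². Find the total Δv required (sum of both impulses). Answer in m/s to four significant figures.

Δv_total ≈ 620.9 m/s

r₁ = 1737 + 52.44 = 1789.4 km = 1.7894×10⁶ m.
r₂ = 1737 + 3212 = 4949.0 km = 4.9490×10⁶ m.
Transfer ellipse a_t = (r₁ + r₂)/2 = 3.369×10⁶ m.
At r₁: circular v_c1 = √(μ/r₁) = 1655 m/s; transfer-perilune v_p = √[μ(2/r₁ − 1/a_t)] = 2006 m/s.
Δv₁ = v_p − v_c1 = 350.9 m/s.
At r₂: circular v_c2 = √(μ/r₂) = 995.4 m/s; transfer-apolune v_a = √[μ(2/r₂ − 1/a_t)] = 725.5 m/s.
Δv₂ = v_c2 − v_a = 270.0 m/s.
Total Δv = Δv₁ + Δv₂ = 620.9 m/s.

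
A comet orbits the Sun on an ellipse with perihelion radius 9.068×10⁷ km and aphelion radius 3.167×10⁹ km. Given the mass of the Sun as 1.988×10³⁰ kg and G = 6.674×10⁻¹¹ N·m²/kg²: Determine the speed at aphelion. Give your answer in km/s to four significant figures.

μ = GM = 6.674×10⁻¹¹ × 1.988×10³⁰ = 1.327×10²⁰ m³/s².
Semi-major axis a = (r_p + r_a)/2 = 1.6288×10⁹ km = 1.629×10¹² m.
Vis-viva: v² = μ(2/r − 1/a) = 1.327×10²⁰ × (6.315×10⁻¹³ − 6.139×10⁻¹³) = 2.332×10⁶ m²/s².
v = 1527 m/s = 1.527 km/s.

v ≈ 1.527 km/s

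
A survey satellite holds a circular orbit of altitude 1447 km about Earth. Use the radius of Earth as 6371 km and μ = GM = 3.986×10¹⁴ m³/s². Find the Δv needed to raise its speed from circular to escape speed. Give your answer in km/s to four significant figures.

r = 6371 + 1447 = 7818.0 km = 7.8180×10⁶ m.
Circular speed v_c = √(μ/r) = 7140 m/s.
Escape speed v_esc = √(2μ/r) = √2 × v_c = 10100 m/s.
Δv = v_esc − v_c = 2958 m/s = 2.958 km/s.

Δv ≈ 2.958 km/s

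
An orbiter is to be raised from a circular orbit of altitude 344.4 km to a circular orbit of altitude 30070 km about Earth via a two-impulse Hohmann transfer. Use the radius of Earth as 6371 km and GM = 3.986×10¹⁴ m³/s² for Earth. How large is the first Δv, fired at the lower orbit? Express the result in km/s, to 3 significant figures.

r₁ = 6371 + 344.4 = 6715.4 km = 6.7154×10⁶ m.
r₂ = 6371 + 30070 = 36441 km = 3.6441×10⁷ m.
Transfer ellipse a_t = (r₁ + r₂)/2 = 2.158×10⁷ m.
At r₁: circular v_c1 = √(μ/r₁) = 7704 m/s; transfer-perigee v_p = √[μ(2/r₁ − 1/a_t)] = 10010 m/s.
Δv₁ = v_p − v_c1 = 2308 m/s.
= 2.308 km/s.

Δv ≈ 2.31 km/s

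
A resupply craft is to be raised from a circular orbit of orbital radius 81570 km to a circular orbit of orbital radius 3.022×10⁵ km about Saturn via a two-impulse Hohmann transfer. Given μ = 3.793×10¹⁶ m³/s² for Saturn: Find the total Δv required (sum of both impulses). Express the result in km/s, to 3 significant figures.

r₁ = 81570 km = 8.157×10⁷ m.
r₂ = 3.022×10⁵ km = 3.022×10⁸ m.
Transfer ellipse a_t = (r₁ + r₂)/2 = 1.919×10⁸ m.
At r₁: circular v_c1 = √(μ/r₁) = 21560 m/s; transfer-perikrone v_p = √[μ(2/r₁ − 1/a_t)] = 27060 m/s.
Δv₁ = v_p − v_c1 = 5498 m/s.
At r₂: circular v_c2 = √(μ/r₂) = 11200 m/s; transfer-apokrone v_a = √[μ(2/r₂ − 1/a_t)] = 7304 m/s.
Δv₂ = v_c2 − v_a = 3899 m/s.
Total Δv = Δv₁ + Δv₂ = 9397 m/s = 9.397 km/s.

Δv_total ≈ 9.40 km/s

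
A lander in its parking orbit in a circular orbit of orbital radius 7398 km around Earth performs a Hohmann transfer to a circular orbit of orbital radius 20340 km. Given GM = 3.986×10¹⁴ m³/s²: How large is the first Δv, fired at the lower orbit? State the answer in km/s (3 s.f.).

Δv ≈ 1.55 km/s

r₁ = 7398 km = 7.398×10⁶ m.
r₂ = 20340 km = 2.034×10⁷ m.
Transfer ellipse a_t = (r₁ + r₂)/2 = 1.387×10⁷ m.
At r₁: circular v_c1 = √(μ/r₁) = 7340 m/s; transfer-perigee v_p = √[μ(2/r₁ − 1/a_t)] = 8889 m/s.
Δv₁ = v_p − v_c1 = 1549 m/s.
= 1.549 km/s.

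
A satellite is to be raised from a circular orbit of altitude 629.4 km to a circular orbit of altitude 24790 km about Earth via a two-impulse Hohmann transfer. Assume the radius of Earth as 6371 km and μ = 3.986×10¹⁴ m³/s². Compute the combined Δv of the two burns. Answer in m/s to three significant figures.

r₁ = 6371 + 629.4 = 7000.4 km = 7.0004×10⁶ m.
r₂ = 6371 + 24790 = 31161 km = 3.1161×10⁷ m.
Transfer ellipse a_t = (r₁ + r₂)/2 = 1.908×10⁷ m.
At r₁: circular v_c1 = √(μ/r₁) = 7546 m/s; transfer-perigee v_p = √[μ(2/r₁ − 1/a_t)] = 9643 m/s.
Δv₁ = v_p − v_c1 = 2097 m/s.
At r₂: circular v_c2 = √(μ/r₂) = 3577 m/s; transfer-apogee v_a = √[μ(2/r₂ − 1/a_t)] = 2166 m/s.
Δv₂ = v_c2 − v_a = 1410 m/s.
Total Δv = Δv₁ + Δv₂ = 3507 m/s.

Δv_total ≈ 3510 m/s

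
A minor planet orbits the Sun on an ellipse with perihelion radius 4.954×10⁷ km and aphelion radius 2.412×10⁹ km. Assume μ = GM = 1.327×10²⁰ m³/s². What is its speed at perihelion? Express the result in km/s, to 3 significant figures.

v ≈ 72.5 km/s

Semi-major axis a = (r_p + r_a)/2 = 1.2308×10⁹ km = 1.231×10¹² m.
Vis-viva: v² = μ(2/r − 1/a) = 1.327×10²⁰ × (4.037×10⁻¹¹ − 8.125×10⁻¹³) = 5.249×10⁹ m²/s².
v = 72450 m/s = 72.45 km/s.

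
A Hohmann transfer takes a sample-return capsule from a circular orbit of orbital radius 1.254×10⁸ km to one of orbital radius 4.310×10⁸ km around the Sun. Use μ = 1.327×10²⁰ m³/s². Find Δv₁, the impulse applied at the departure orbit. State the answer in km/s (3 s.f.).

Δv ≈ 7.96 km/s

r₁ = 1.254×10⁸ km = 1.254×10¹¹ m.
r₂ = 4.310×10⁸ km = 4.310×10¹¹ m.
Transfer ellipse a_t = (r₁ + r₂)/2 = 2.782×10¹¹ m.
At r₁: circular v_c1 = √(μ/r₁) = 32530 m/s; transfer-perihelion v_p = √[μ(2/r₁ − 1/a_t)] = 40490 m/s.
Δv₁ = v_p − v_c1 = 7960 m/s.
= 7.960 km/s.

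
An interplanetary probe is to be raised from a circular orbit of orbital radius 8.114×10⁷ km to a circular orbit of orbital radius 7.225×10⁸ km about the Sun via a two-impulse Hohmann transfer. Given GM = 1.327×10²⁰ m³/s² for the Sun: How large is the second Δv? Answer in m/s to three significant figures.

r₁ = 8.114×10⁷ km = 8.114×10¹⁰ m.
r₂ = 7.225×10⁸ km = 7.225×10¹¹ m.
Transfer ellipse a_t = (r₁ + r₂)/2 = 4.018×10¹¹ m.
At r₁: circular v_c1 = √(μ/r₁) = 40440 m/s; transfer-perihelion v_p = √[μ(2/r₁ − 1/a_t)] = 54230 m/s.
At r₂: circular v_c2 = √(μ/r₂) = 13550 m/s; transfer-aphelion v_a = √[μ(2/r₂ − 1/a_t)] = 6090 m/s.
Δv₂ = v_c2 − v_a = 7462 m/s.

Δv ≈ 7460 m/s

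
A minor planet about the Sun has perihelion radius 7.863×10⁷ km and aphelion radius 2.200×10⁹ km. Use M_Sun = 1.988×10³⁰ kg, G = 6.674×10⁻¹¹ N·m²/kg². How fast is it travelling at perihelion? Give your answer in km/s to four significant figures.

μ = GM = 6.674×10⁻¹¹ × 1.988×10³⁰ = 1.327×10²⁰ m³/s².
Semi-major axis a = (r_p + r_a)/2 = 1.1393×10⁹ km = 1.139×10¹² m.
Vis-viva: v² = μ(2/r − 1/a) = 1.327×10²⁰ × (2.544×10⁻¹¹ − 8.777×10⁻¹³) = 3.258×10⁹ m²/s².
v = 57080 m/s = 57.08 km/s.

v ≈ 57.08 km/s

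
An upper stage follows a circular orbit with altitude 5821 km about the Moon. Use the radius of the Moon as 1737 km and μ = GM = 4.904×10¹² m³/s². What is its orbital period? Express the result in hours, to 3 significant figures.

T ≈ 16.4 hours

r = 1737 + 5821 = 7558.0 km = 7.5580×10⁶ m.
Kepler's third law: T = 2π√(r³/μ) = 2π√((7.558×10⁶)³ / 4.904×10¹²).
r³/μ = 8.804×10⁷ s², so T = 2π × 9.383×10³ = 5.895×10⁴ s.
Converting: 5.895×10⁴ s ÷ 3600 = 16.38 hours.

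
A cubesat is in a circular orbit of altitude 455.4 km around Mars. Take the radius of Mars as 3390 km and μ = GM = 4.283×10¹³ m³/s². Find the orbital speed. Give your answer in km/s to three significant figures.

v ≈ 3.34 km/s

r = 3390 + 455.4 = 3845.4 km = 3.8454×10⁶ m.
For a circular orbit v = √(μ/r) = √(4.283×10¹³ / 3.845×10⁶) = √(1.114×10⁷) = 3337 m/s.
That is 3.337 km/s.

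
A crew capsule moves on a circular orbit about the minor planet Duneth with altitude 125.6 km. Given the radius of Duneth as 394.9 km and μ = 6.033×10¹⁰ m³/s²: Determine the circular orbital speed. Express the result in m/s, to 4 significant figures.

r = 394.9 + 125.6 = 520.50 km = 5.2050×10⁵ m.
For a circular orbit v = √(μ/r) = √(6.033×10¹⁰ / 5.205×10⁵) = √(1.159×10⁵) = 340.5 m/s.

v ≈ 340.5 m/s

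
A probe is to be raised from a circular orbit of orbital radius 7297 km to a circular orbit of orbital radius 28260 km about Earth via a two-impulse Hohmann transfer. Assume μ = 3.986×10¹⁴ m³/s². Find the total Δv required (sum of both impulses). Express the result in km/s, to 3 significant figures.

Δv_total ≈ 3.28 km/s

r₁ = 7297 km = 7.297×10⁶ m.
r₂ = 28260 km = 2.826×10⁷ m.
Transfer ellipse a_t = (r₁ + r₂)/2 = 1.778×10⁷ m.
At r₁: circular v_c1 = √(μ/r₁) = 7391 m/s; transfer-perigee v_p = √[μ(2/r₁ − 1/a_t)] = 9318 m/s.
Δv₁ = v_p − v_c1 = 1927 m/s.
At r₂: circular v_c2 = √(μ/r₂) = 3756 m/s; transfer-apogee v_a = √[μ(2/r₂ − 1/a_t)] = 2406 m/s.
Δv₂ = v_c2 − v_a = 1350 m/s.
Total Δv = Δv₁ + Δv₂ = 3277 m/s = 3.277 km/s.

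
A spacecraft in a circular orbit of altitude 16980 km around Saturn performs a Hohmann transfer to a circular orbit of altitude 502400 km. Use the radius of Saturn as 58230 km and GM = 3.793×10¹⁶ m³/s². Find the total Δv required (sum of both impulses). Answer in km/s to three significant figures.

Δv_total ≈ 11.6 km/s

r₁ = 58230 + 16980 = 75210 km = 7.5210×10⁷ m.
r₂ = 58230 + 502400 = 560630 km = 5.6063×10⁸ m.
Transfer ellipse a_t = (r₁ + r₂)/2 = 3.179×10⁸ m.
At r₁: circular v_c1 = √(μ/r₁) = 22460 m/s; transfer-perikrone v_p = √[μ(2/r₁ − 1/a_t)] = 29820 m/s.
Δv₁ = v_p − v_c1 = 7365 m/s.
At r₂: circular v_c2 = √(μ/r₂) = 8225 m/s; transfer-apokrone v_a = √[μ(2/r₂ − 1/a_t)] = 4001 m/s.
Δv₂ = v_c2 − v_a = 4225 m/s.
Total Δv = Δv₁ + Δv₂ = 11590 m/s = 11.59 km/s.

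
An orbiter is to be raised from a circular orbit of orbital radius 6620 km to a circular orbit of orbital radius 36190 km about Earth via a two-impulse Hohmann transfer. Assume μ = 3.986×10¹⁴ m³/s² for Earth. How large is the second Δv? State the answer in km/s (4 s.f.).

r₁ = 6620 km = 6.620×10⁶ m.
r₂ = 36190 km = 3.619×10⁷ m.
Transfer ellipse a_t = (r₁ + r₂)/2 = 2.140×10⁷ m.
At r₁: circular v_c1 = √(μ/r₁) = 7760 m/s; transfer-perigee v_p = √[μ(2/r₁ − 1/a_t)] = 10090 m/s.
At r₂: circular v_c2 = √(μ/r₂) = 3319 m/s; transfer-apogee v_a = √[μ(2/r₂ − 1/a_t)] = 1846 m/s.
Δv₂ = v_c2 − v_a = 1473 m/s.
= 1.473 km/s.

Δv ≈ 1.473 km/s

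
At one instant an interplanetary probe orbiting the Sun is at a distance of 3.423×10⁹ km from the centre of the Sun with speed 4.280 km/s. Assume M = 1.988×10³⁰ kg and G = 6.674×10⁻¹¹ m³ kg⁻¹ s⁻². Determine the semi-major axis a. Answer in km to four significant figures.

μ = GM = 6.674×10⁻¹¹ × 1.988×10³⁰ = 1.327×10²⁰ m³/s².
r = 3.423×10¹² m.
Vis-viva rearranged: 1/a = 2/r − v²/μ = 5.843×10⁻¹³ − 1.381×10⁻¹³ = 4.462×10⁻¹³ m⁻¹.
a = 2.241×10¹² m = 2.2411×10⁹ km.

a ≈ 2.241×10⁹ km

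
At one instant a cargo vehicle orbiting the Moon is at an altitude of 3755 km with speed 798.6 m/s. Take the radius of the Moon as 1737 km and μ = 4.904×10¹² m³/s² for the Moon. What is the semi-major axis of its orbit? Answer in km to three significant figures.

r = 1737 + 3755 = 5492.0 km = 5.492×10⁶ m.
Specific orbital energy ε = v²/2 − μ/r = (798.6)²/2 − 4.904×10¹²/5.492×10⁶ = -5.741×10⁵ J/kg.
Since ε = −μ/(2a), a = −μ/(2ε) = 4.271×10⁶ m = 4271.4 km.

a ≈ 4270 km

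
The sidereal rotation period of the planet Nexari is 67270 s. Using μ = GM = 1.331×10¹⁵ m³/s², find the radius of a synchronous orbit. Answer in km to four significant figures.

A synchronous orbit has period T, so by Kepler's third law a = (μT²/4π²)^(1/3).
μT²/4π² = 1.331×10¹⁵ × (6.727×10⁴)² / 39.48 = 1.526×10²³ m³.
a = 5.343×10⁷ m = 53434 km.

r_sync ≈ 53430 km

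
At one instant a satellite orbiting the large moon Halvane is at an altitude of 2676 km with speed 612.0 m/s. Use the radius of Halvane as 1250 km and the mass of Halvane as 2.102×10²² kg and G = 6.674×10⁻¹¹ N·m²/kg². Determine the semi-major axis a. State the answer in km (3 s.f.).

μ = GM = 6.674×10⁻¹¹ × 2.102×10²² = 1.403×10¹² m³/s².
r = 1250 + 2676 = 3926.0 km = 3.926×10⁶ m.
Specific orbital energy ε = v²/2 − μ/r = (612.0)²/2 − 1.403×10¹²/3.926×10⁶ = -1.701×10⁵ J/kg.
Since ε = −μ/(2a), a = −μ/(2ε) = 4.125×10⁶ m = 4124.7 km.

a ≈ 4120 km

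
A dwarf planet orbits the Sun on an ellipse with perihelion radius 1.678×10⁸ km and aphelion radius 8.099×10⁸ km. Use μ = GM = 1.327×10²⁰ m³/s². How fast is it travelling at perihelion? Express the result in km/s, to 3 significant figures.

Semi-major axis a = (r_p + r_a)/2 = 4.8885×10⁸ km = 4.888×10¹¹ m.
Vis-viva: v² = μ(2/r − 1/a) = 1.327×10²⁰ × (1.192×10⁻¹¹ − 2.046×10⁻¹²) = 1.310×10⁹ m²/s².
v = 36200 m/s = 36.20 km/s.

v ≈ 36.2 km/s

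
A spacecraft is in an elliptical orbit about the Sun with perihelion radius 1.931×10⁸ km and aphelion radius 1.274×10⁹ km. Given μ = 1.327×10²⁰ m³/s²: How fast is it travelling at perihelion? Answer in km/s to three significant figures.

v ≈ 34.5 km/s

Semi-major axis a = (r_p + r_a)/2 = 7.3355×10⁸ km = 7.336×10¹¹ m.
Vis-viva: v² = μ(2/r − 1/a) = 1.327×10²⁰ × (1.036×10⁻¹¹ − 1.363×10⁻¹²) = 1.194×10⁹ m²/s².
v = 34550 m/s = 34.55 km/s.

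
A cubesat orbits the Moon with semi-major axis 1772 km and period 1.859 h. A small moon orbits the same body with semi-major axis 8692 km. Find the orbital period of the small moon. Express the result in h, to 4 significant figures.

Kepler's third law: T² ∝ a³, so T₂ = T₁ (a₂/a₁)^(3/2).
a₂/a₁ = 4.905, (a₂/a₁)^(3/2) = 10.86.
T₂ = 1.859 × 10.86 = 20.20 h.

T₂ ≈ 20.20 h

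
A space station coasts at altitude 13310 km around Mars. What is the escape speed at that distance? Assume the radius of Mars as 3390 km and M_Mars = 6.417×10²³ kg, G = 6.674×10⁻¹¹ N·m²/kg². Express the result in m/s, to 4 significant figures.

v_esc ≈ 2265 m/s

μ = GM = 6.674×10⁻¹¹ × 6.417×10²³ = 4.283×10¹³ m³/s².
r = 3390 + 13310 = 16700 km = 1.6700×10⁷ m.
Escape speed v_esc = √(2μ/r) = √(2 × 4.283×10¹³ / 1.670×10⁷) = √(5.129×10⁶) = 2265 m/s.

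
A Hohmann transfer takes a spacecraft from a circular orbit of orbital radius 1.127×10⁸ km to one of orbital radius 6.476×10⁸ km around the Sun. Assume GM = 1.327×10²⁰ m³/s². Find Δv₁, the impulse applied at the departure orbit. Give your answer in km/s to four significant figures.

r₁ = 1.127×10⁸ km = 1.127×10¹¹ m.
r₂ = 6.476×10⁸ km = 6.476×10¹¹ m.
Transfer ellipse a_t = (r₁ + r₂)/2 = 3.802×10¹¹ m.
At r₁: circular v_c1 = √(μ/r₁) = 34310 m/s; transfer-perihelion v_p = √[μ(2/r₁ − 1/a_t)] = 44790 m/s.
Δv₁ = v_p − v_c1 = 10470 m/s.
= 10.47 km/s.

Δv ≈ 10.47 km/s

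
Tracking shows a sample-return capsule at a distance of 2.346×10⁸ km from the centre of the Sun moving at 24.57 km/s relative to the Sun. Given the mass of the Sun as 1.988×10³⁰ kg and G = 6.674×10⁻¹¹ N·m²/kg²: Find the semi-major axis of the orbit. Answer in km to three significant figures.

a ≈ 2.52×10⁸ km

μ = GM = 6.674×10⁻¹¹ × 1.988×10³⁰ = 1.327×10²⁰ m³/s².
r = 2.346×10¹¹ m.
Vis-viva rearranged: 1/a = 2/r − v²/μ = 8.525×10⁻¹² − 4.550×10⁻¹² = 3.975×10⁻¹² m⁻¹.
a = 2.516×10¹¹ m = 2.5156×10⁸ km.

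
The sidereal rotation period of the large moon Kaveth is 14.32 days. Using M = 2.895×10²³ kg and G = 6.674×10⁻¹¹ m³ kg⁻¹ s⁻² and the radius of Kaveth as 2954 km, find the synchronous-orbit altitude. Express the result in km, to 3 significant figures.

h_sync ≈ 87900 km

μ = GM = 6.674×10⁻¹¹ × 2.895×10²³ = 1.932×10¹³ m³/s².
T = 14.32 days = 1.237×10⁶ s.
A synchronous orbit has period T, so by Kepler's third law a = (μT²/4π²)^(1/3).
μT²/4π² = 1.932×10¹³ × (1.237×10⁶)² / 39.48 = 7.492×10²³ m³.
a = 9.082×10⁷ m = 90823 km.
Altitude h = a − R = 90823 − 2954 = 87869 km.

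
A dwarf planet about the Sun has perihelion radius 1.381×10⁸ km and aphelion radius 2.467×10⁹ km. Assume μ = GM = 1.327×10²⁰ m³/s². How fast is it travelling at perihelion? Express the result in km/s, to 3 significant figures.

Semi-major axis a = (r_p + r_a)/2 = 1.3026×10⁹ km = 1.303×10¹² m.
Vis-viva: v² = μ(2/r − 1/a) = 1.327×10²⁰ × (1.448×10⁻¹¹ − 7.677×10⁻¹³) = 1.820×10⁹ m²/s².
v = 42660 m/s = 42.66 km/s.

v ≈ 42.7 km/s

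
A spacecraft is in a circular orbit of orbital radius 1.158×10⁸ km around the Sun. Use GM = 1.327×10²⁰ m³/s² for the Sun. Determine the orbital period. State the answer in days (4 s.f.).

T ≈ 248.8 days

r = 1.158×10⁸ km = 1.158×10¹¹ m.
Kepler's third law: T = 2π√(r³/μ) = 2π√((1.158×10¹¹)³ / 1.327×10²⁰).
r³/μ = 1.170×10¹³ s², so T = 2π × 3.421×10⁶ = 2.149×10⁷ s.
Converting: 2.149×10⁷ s ÷ 86400 = 248.8 days.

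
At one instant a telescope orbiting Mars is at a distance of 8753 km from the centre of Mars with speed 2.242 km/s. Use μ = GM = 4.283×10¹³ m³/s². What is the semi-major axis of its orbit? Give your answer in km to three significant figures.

r = 8.753×10⁶ m.
Specific orbital energy ε = v²/2 − μ/r = (2242)²/2 − 4.283×10¹³/8.753×10⁶ = -2.380×10⁶ J/kg.
Since ε = −μ/(2a), a = −μ/(2ε) = 8.998×10⁶ m = 8998.3 km.

a ≈ 9000 km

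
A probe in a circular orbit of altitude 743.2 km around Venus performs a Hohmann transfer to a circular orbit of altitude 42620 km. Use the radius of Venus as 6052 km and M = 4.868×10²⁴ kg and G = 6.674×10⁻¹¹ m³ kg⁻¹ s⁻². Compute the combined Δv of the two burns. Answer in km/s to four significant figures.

μ = GM = 6.674×10⁻¹¹ × 4.868×10²⁴ = 3.249×10¹⁴ m³/s².
r₁ = 6052 + 743.2 = 6795.2 km = 6.7952×10⁶ m.
r₂ = 6052 + 42620 = 48672 km = 4.8672×10⁷ m.
Transfer ellipse a_t = (r₁ + r₂)/2 = 2.773×10⁷ m.
At r₁: circular v_c1 = √(μ/r₁) = 6915 m/s; transfer-periapsis v_p = √[μ(2/r₁ − 1/a_t)] = 9160 m/s.
Δv₁ = v_p − v_c1 = 2246 m/s.
At r₂: circular v_c2 = √(μ/r₂) = 2584 m/s; transfer-apoapsis v_a = √[μ(2/r₂ − 1/a_t)] = 1279 m/s.
Δv₂ = v_c2 − v_a = 1305 m/s.
Total Δv = Δv₁ + Δv₂ = 3550 m/s = 3.550 km/s.

Δv_total ≈ 3.550 km/s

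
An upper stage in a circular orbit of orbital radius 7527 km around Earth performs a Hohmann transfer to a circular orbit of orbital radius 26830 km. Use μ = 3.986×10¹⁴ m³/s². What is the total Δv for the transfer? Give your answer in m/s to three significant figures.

r₁ = 7527 km = 7.527×10⁶ m.
r₂ = 26830 km = 2.683×10⁷ m.
Transfer ellipse a_t = (r₁ + r₂)/2 = 1.718×10⁷ m.
At r₁: circular v_c1 = √(μ/r₁) = 7277 m/s; transfer-perigee v_p = √[μ(2/r₁ − 1/a_t)] = 9094 m/s.
Δv₁ = v_p − v_c1 = 1817 m/s.
At r₂: circular v_c2 = √(μ/r₂) = 3854 m/s; transfer-apogee v_a = √[μ(2/r₂ − 1/a_t)] = 2551 m/s.
Δv₂ = v_c2 − v_a = 1303 m/s.
Total Δv = Δv₁ + Δv₂ = 3120 m/s.

Δv_total ≈ 3120 m/s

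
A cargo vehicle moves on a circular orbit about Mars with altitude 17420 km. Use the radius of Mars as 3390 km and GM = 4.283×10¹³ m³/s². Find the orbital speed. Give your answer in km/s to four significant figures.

r = 3390 + 17420 = 20810 km = 2.0810×10⁷ m.
For a circular orbit v = √(μ/r) = √(4.283×10¹³ / 2.081×10⁷) = √(2.058×10⁶) = 1435 m/s.
That is 1.435 km/s.

v ≈ 1.435 km/s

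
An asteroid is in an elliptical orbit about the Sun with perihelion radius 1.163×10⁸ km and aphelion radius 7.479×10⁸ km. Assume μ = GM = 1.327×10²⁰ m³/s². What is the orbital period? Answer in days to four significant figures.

T ≈ 1793 days

Semi-major axis a = (r_p + r_a)/2 = (1.1630×10⁸ + 7.4790×10⁸)/2 = 4.3210×10⁸ km = 4.321×10¹¹ m.
By Kepler's third law T = 2π√(a³/μ) = 2π × 2.466×10⁷ = 1.549×10⁸ s.
= 1793 days.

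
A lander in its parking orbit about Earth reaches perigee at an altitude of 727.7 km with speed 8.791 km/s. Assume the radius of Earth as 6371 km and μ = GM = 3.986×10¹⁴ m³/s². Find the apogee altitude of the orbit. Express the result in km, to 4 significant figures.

apogee altitude ≈ 9294 km

r_p = 6371 + 727.7 = 7098.7 km = 7.099×10⁶ m.
Specific energy ε = v²/2 − μ/r = -1.751×10⁷ J/kg, so a = −μ/(2ε) = 1.138×10⁷ m.
The apsides satisfy r_p + r_a = 2a, so the apogee radius is 2a − r_p = 1.567×10⁷ m = 15665 km.
Apogee altitude = 15665 − 6371 = 9294.1 km.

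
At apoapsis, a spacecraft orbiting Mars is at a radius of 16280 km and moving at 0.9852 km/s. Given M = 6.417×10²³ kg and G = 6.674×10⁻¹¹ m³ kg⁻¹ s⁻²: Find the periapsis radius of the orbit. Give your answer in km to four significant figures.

periapsis radius ≈ 3683 km

μ = GM = 6.674×10⁻¹¹ × 6.417×10²³ = 4.283×10¹³ m³/s².
r_a = 1.628×10⁷ m.
Specific energy ε = v²/2 − μ/r = -2.145×10⁶ J/kg, so a = −μ/(2ε) = 9.981×10⁶ m.
The apsides satisfy r_p + r_a = 2a, so the periapsis radius is 2a − r_a = 3.683×10⁶ m = 3682.8 km.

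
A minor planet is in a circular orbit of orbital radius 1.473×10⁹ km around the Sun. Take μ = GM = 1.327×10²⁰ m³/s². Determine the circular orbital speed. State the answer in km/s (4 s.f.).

r = 1.473×10⁹ km = 1.473×10¹² m.
For a circular orbit v = √(μ/r) = √(1.327×10²⁰ / 1.473×10¹²) = √(9.009×10⁷) = 9491 m/s.
That is 9.491 km/s.

v ≈ 9.491 km/s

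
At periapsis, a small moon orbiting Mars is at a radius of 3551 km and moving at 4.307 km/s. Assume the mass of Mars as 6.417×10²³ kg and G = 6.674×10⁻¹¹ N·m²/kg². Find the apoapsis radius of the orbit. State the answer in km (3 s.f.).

apoapsis radius ≈ 11800 km

μ = GM = 6.674×10⁻¹¹ × 6.417×10²³ = 4.283×10¹³ m³/s².
r_p = 3.551×10⁶ m.
Specific energy ε = v²/2 − μ/r = -2.785×10⁶ J/kg, so a = −μ/(2ε) = 7.688×10⁶ m.
The apsides satisfy r_p + r_a = 2a, so the apoapsis radius is 2a − r_p = 1.182×10⁷ m = 11824 km.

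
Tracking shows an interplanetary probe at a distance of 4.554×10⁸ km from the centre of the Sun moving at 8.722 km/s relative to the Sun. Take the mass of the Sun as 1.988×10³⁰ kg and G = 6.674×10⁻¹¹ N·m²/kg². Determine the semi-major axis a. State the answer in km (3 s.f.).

μ = GM = 6.674×10⁻¹¹ × 1.988×10³⁰ = 1.327×10²⁰ m³/s².
r = 4.554×10¹¹ m.
Specific orbital energy ε = v²/2 − μ/r = (8722)²/2 − 1.327×10²⁰/4.554×10¹¹ = -2.533×10⁸ J/kg.
Since ε = −μ/(2a), a = −μ/(2ε) = 2.619×10¹¹ m = 2.6189×10⁸ km.

a ≈ 2.62×10⁸ km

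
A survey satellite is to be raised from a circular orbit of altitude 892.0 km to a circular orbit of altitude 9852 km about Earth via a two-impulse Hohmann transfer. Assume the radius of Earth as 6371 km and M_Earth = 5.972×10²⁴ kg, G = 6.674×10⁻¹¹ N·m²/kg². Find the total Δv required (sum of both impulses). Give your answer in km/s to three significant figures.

μ = GM = 6.674×10⁻¹¹ × 5.972×10²⁴ = 3.986×10¹⁴ m³/s².
r₁ = 6371 + 892.0 = 7263.0 km = 7.2630×10⁶ m.
r₂ = 6371 + 9852 = 16223 km = 1.6223×10⁷ m.
Transfer ellipse a_t = (r₁ + r₂)/2 = 1.174×10⁷ m.
At r₁: circular v_c1 = √(μ/r₁) = 7408 m/s; transfer-perigee v_p = √[μ(2/r₁ − 1/a_t)] = 8707 m/s.
Δv₁ = v_p − v_c1 = 1299 m/s.
At r₂: circular v_c2 = √(μ/r₂) = 4957 m/s; transfer-apogee v_a = √[μ(2/r₂ − 1/a_t)] = 3898 m/s.
Δv₂ = v_c2 − v_a = 1059 m/s.
Total Δv = Δv₁ + Δv₂ = 2358 m/s = 2.358 km/s.

Δv_total ≈ 2.36 km/s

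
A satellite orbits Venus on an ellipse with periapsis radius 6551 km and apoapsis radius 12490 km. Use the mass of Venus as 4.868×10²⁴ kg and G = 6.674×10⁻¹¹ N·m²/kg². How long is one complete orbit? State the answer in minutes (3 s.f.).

T ≈ 171 minutes

μ = GM = 6.674×10⁻¹¹ × 4.868×10²⁴ = 3.249×10¹⁴ m³/s².
Semi-major axis a = (r_p + r_a)/2 = (6551.0 + 12490)/2 = 9520.5 km = 9.520×10⁶ m.
By Kepler's third law T = 2π√(a³/μ) = 2π × 1.630×10³ = 1.024×10⁴ s.
= 170.7 minutes.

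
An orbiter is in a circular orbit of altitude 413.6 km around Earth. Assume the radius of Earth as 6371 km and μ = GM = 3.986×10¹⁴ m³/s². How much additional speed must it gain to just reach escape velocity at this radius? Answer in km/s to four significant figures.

Δv ≈ 3.175 km/s

r = 6371 + 413.6 = 6784.6 km = 6.7846×10⁶ m.
Circular speed v_c = √(μ/r) = 7665 m/s.
Escape speed v_esc = √(2μ/r) = √2 × v_c = 10840 m/s.
Δv = v_esc − v_c = 3175 m/s = 3.175 km/s.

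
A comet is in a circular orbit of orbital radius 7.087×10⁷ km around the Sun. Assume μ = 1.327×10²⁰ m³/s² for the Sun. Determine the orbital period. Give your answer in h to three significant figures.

T ≈ 2860 h

r = 7.087×10⁷ km = 7.087×10¹⁰ m.
Kepler's third law: T = 2π√(r³/μ) = 2π√((7.087×10¹⁰)³ / 1.327×10²⁰).
r³/μ = 2.682×10¹² s², so T = 2π × 1.638×10⁶ = 1.029×10⁷ s.
Converting: 1.029×10⁷ s ÷ 3600 = 2858 h.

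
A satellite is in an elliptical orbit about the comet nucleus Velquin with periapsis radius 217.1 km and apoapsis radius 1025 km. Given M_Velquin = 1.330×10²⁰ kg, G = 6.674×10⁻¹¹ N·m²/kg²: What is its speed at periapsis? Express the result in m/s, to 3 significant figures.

v ≈ 260 m/s

μ = GM = 6.674×10⁻¹¹ × 1.330×10²⁰ = 8.876×10⁹ m³/s².
Semi-major axis a = (r_p + r_a)/2 = 621.05 km = 6.210×10⁵ m.
Vis-viva: v² = μ(2/r − 1/a) = 8.876×10⁹ × (9.212×10⁻⁶ − 1.610×10⁻⁶) = 6.748×10⁴ m²/s².
v = 259.8 m/s.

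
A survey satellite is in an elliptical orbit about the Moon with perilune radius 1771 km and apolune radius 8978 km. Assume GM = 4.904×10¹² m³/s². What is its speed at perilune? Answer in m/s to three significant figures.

v ≈ 2150 m/s

Semi-major axis a = (r_p + r_a)/2 = 5374.5 km = 5.374×10⁶ m.
Vis-viva: v² = μ(2/r − 1/a) = 4.904×10¹² × (1.129×10⁻⁶ − 1.861×10⁻⁷) = 4.626×10⁶ m²/s².
v = 2151 m/s.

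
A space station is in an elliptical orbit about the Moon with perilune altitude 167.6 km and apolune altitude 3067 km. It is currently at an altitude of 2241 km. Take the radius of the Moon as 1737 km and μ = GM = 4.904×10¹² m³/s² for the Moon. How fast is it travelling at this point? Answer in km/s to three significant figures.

r_p = 1737 + 167.6 = 1904.6 km = 1.9046×10⁶ m.
r_a = 1737 + 3067 = 4804.0 km = 4.8040×10⁶ m.
r = 1737 + 2241 = 3978.0 km = 3.978×10⁶ m.
Semi-major axis a = (r_p + r_a)/2 = 3354.3 km = 3.354×10⁶ m.
Vis-viva: v² = μ(2/r − 1/a) = 4.904×10¹² × (5.028×10⁻⁷ − 2.981×10⁻⁷) = 1.004×10⁶ m²/s².
v = 1002 m/s = 1.002 km/s.

v ≈ 1.00 km/s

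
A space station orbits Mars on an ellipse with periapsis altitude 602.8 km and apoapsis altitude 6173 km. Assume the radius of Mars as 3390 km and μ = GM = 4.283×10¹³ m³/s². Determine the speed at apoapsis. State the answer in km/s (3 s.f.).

r_p = 3390 + 602.8 = 3992.8 km = 3.9928×10⁶ m.
r_a = 3390 + 6173 = 9563.0 km = 9.5630×10⁶ m.
Semi-major axis a = (r_p + r_a)/2 = 6777.9 km = 6.778×10⁶ m.
Vis-viva: v² = μ(2/r − 1/a) = 4.283×10¹³ × (2.091×10⁻⁷ − 1.475×10⁻⁷) = 2.638×10⁶ m²/s².
v = 1624 m/s = 1.624 km/s.

v ≈ 1.62 km/s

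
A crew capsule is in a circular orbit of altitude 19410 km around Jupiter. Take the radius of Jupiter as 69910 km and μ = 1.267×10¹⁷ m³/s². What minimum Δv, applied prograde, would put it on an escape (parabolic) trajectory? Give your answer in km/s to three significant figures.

Δv ≈ 15.6 km/s

r = 69910 + 19410 = 89320 km = 8.9320×10⁷ m.
Circular speed v_c = √(μ/r) = 37660 m/s.
Escape speed v_esc = √(2μ/r) = √2 × v_c = 53260 m/s.
Δv = v_esc − v_c = 15600 m/s = 15.60 km/s.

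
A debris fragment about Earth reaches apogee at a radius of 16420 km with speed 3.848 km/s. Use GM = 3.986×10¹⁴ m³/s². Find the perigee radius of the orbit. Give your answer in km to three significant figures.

r_a = 1.642×10⁷ m.
Specific energy ε = v²/2 − μ/r = -1.687×10⁷ J/kg, so a = −μ/(2ε) = 1.181×10⁷ m.
The apsides satisfy r_p + r_a = 2a, so the perigee radius is 2a − r_a = 7.205×10⁶ m = 7205.3 km.

perigee radius ≈ 7210 km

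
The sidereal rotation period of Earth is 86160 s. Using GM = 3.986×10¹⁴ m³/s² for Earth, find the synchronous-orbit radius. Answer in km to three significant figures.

A synchronous orbit has period T, so by Kepler's third law a = (μT²/4π²)^(1/3).
μT²/4π² = 3.986×10¹⁴ × (8.616×10⁴)² / 39.48 = 7.495×10²² m³.
a = 4.216×10⁷ m = 42163 km.

r_sync ≈ 42200 km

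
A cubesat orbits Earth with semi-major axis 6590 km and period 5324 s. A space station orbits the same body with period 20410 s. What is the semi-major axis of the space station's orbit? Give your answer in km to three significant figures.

Kepler's third law: a³ ∝ T², so a₂ = a₁ (T₂/T₁)^(2/3).
T₂/T₁ = 3.834, (T₂/T₁)^(2/3) = 2.449.
a₂ = 6590 × 2.449 = 16140 km.

a₂ ≈ 16100 km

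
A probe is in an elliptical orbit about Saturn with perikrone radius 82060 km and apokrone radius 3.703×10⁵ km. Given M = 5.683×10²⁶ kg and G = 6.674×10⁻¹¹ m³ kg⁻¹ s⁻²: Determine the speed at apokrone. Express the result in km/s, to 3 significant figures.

μ = GM = 6.674×10⁻¹¹ × 5.683×10²⁶ = 3.793×10¹⁶ m³/s².
Semi-major axis a = (r_p + r_a)/2 = 2.2618×10⁵ km = 2.262×10⁸ m.
Vis-viva: v² = μ(2/r − 1/a) = 3.793×10¹⁶ × (5.401×10⁻⁹ − 4.421×10⁻⁹) = 3.716×10⁷ m²/s².
v = 6096 m/s = 6.096 km/s.

v ≈ 6.10 km/s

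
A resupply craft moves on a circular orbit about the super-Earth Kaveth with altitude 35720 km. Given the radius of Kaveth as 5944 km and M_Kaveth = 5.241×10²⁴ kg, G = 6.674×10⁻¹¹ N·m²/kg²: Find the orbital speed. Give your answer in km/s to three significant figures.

μ = GM = 6.674×10⁻¹¹ × 5.241×10²⁴ = 3.498×10¹⁴ m³/s².
r = 5944 + 35720 = 41664 km = 4.1664×10⁷ m.
For a circular orbit v = √(μ/r) = √(3.498×10¹⁴ / 4.166×10⁷) = √(8.395×10⁶) = 2897 m/s.
That is 2.897 km/s.

v ≈ 2.90 km/s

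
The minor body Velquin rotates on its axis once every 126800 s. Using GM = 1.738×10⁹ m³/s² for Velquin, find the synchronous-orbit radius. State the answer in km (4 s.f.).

A synchronous orbit has period T, so by Kepler's third law a = (μT²/4π²)^(1/3).
μT²/4π² = 1.738×10⁹ × (1.268×10⁵)² / 39.48 = 7.078×10¹⁷ m³.
a = 8.912×10⁵ m = 891.20 km.

r_sync ≈ 891.2 km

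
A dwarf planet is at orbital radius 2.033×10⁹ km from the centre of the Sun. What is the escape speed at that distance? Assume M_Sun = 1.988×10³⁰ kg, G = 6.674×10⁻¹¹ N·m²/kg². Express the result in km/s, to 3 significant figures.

v_esc ≈ 11.4 km/s

μ = GM = 6.674×10⁻¹¹ × 1.988×10³⁰ = 1.327×10²⁰ m³/s².
r = 2.033×10⁹ km = 2.033×10¹² m.
Escape speed v_esc = √(2μ/r) = √(2 × 1.327×10²⁰ / 2.033×10¹²) = √(1.305×10⁸) = 11420 m/s.
= 11.42 km/s.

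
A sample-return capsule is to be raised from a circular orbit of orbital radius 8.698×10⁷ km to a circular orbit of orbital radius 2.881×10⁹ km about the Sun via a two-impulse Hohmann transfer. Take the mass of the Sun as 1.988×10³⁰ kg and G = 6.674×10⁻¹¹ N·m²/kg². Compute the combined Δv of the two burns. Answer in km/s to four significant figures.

μ = GM = 6.674×10⁻¹¹ × 1.988×10³⁰ = 1.327×10²⁰ m³/s².
r₁ = 8.698×10⁷ km = 8.698×10¹⁰ m.
r₂ = 2.881×10⁹ km = 2.881×10¹² m.
Transfer ellipse a_t = (r₁ + r₂)/2 = 1.484×10¹² m.
At r₁: circular v_c1 = √(μ/r₁) = 39060 m/s; transfer-perihelion v_p = √[μ(2/r₁ − 1/a_t)] = 54420 m/s.
Δv₁ = v_p − v_c1 = 15360 m/s.
At r₂: circular v_c2 = √(μ/r₂) = 6786 m/s; transfer-aphelion v_a = √[μ(2/r₂ − 1/a_t)] = 1643 m/s.
Δv₂ = v_c2 − v_a = 5143 m/s.
Total Δv = Δv₁ + Δv₂ = 20510 m/s = 20.51 km/s.

Δv_total ≈ 20.51 km/s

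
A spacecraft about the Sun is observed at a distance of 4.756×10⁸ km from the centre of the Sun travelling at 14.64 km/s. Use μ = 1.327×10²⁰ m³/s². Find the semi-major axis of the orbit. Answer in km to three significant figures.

r = 4.756×10¹¹ m.
Vis-viva rearranged: 1/a = 2/r − v²/μ = 4.205×10⁻¹² − 1.615×10⁻¹² = 2.590×10⁻¹² m⁻¹.
a = 3.861×10¹¹ m = 3.8609×10⁸ km.

a ≈ 3.86×10⁸ km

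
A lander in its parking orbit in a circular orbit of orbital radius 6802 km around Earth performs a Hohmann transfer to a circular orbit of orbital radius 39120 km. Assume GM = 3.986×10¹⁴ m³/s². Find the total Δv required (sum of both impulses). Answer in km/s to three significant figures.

r₁ = 6802 km = 6.802×10⁶ m.
r₂ = 39120 km = 3.912×10⁷ m.
Transfer ellipse a_t = (r₁ + r₂)/2 = 2.296×10⁷ m.
At r₁: circular v_c1 = √(μ/r₁) = 7655 m/s; transfer-perigee v_p = √[μ(2/r₁ − 1/a_t)] = 9992 m/s.
Δv₁ = v_p − v_c1 = 2337 m/s.
At r₂: circular v_c2 = √(μ/r₂) = 3192 m/s; transfer-apogee v_a = √[μ(2/r₂ − 1/a_t)] = 1737 m/s.
Δv₂ = v_c2 − v_a = 1455 m/s.
Total Δv = Δv₁ + Δv₂ = 3792 m/s = 3.792 km/s.

Δv_total ≈ 3.79 km/s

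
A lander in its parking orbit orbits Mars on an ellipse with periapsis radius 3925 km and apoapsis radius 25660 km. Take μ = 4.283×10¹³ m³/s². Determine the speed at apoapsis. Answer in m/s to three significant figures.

v ≈ 665 m/s

Semi-major axis a = (r_p + r_a)/2 = 14792 km = 1.479×10⁷ m.
Vis-viva: v² = μ(2/r − 1/a) = 4.283×10¹³ × (7.794×10⁻⁸ − 6.760×10⁻⁸) = 4.429×10⁵ m²/s².
v = 665.5 m/s.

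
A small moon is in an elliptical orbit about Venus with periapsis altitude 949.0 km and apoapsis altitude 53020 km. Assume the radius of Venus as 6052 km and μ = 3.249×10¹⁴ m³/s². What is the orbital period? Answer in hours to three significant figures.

r_p = 6052 + 949.0 = 7001.0 km = 7.0010×10⁶ m.
r_a = 6052 + 53020 = 59072 km = 5.9072×10⁷ m.
Semi-major axis a = (r_p + r_a)/2 = (7001.0 + 59072)/2 = 33036 km = 3.304×10⁷ m.
By Kepler's third law T = 2π√(a³/μ) = 2π × 1.053×10⁴ = 6.619×10⁴ s.
= 18.39 hours.

T ≈ 18.4 hours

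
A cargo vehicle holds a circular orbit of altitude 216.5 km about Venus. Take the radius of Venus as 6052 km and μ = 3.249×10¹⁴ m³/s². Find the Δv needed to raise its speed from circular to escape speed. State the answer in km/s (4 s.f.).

Δv ≈ 2.982 km/s

r = 6052 + 216.5 = 6268.5 km = 6.2685×10⁶ m.
Circular speed v_c = √(μ/r) = 7199 m/s.
Escape speed v_esc = √(2μ/r) = √2 × v_c = 10180 m/s.
Δv = v_esc − v_c = 2982 m/s = 2.982 km/s.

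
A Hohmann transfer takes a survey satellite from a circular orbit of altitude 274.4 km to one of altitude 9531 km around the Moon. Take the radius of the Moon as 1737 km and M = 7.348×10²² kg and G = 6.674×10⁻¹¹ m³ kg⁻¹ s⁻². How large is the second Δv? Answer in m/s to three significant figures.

Δv ≈ 297 m/s

μ = GM = 6.674×10⁻¹¹ × 7.348×10²² = 4.904×10¹² m³/s².
r₁ = 1737 + 274.4 = 2011.4 km = 2.0114×10⁶ m.
r₂ = 1737 + 9531 = 11268 km = 1.1268×10⁷ m.
Transfer ellipse a_t = (r₁ + r₂)/2 = 6.640×10⁶ m.
At r₁: circular v_c1 = √(μ/r₁) = 1561 m/s; transfer-perilune v_p = √[μ(2/r₁ − 1/a_t)] = 2034 m/s.
At r₂: circular v_c2 = √(μ/r₂) = 659.7 m/s; transfer-apolune v_a = √[μ(2/r₂ − 1/a_t)] = 363.1 m/s.
Δv₂ = v_c2 − v_a = 296.6 m/s.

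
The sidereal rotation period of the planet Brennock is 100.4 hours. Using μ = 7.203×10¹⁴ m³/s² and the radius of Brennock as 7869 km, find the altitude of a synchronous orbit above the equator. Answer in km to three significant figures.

T = 100.4 hours = 3.614×10⁵ s.
A synchronous orbit has period T, so by Kepler's third law a = (μT²/4π²)^(1/3).
μT²/4π² = 7.203×10¹⁴ × (3.614×10⁵)² / 39.48 = 2.384×10²⁴ m³.
a = 1.336×10⁸ m = 1.3358×10⁵ km.
Altitude h = a − R = 1.3358×10⁵ − 7869 = 1.2571×10⁵ km.

h_sync ≈ 1.26×10⁵ km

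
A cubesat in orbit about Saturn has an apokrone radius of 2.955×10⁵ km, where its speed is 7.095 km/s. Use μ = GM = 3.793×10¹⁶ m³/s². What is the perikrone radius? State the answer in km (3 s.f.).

r_a = 2.955×10⁸ m.
Specific energy ε = v²/2 − μ/r = -1.032×10⁸ J/kg, so a = −μ/(2ε) = 1.838×10⁸ m.
The apsides satisfy r_p + r_a = 2a, so the perikrone radius is 2a − r_a = 7.208×10⁷ m = 72077 km.

perikrone radius ≈ 72100 km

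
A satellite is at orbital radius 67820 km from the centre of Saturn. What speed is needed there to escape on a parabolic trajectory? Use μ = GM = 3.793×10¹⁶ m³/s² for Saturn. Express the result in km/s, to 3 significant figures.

r = 67820 km = 6.782×10⁷ m.
Escape speed v_esc = √(2μ/r) = √(2 × 3.793×10¹⁶ / 6.782×10⁷) = √(1.119×10⁹) = 33440 m/s.
= 33.44 km/s.

v_esc ≈ 33.4 km/s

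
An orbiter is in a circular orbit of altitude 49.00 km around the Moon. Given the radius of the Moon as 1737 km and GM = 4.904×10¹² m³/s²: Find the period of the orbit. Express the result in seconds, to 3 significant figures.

r = 1737 + 49.00 = 1786.0 km = 1.7860×10⁶ m.
Kepler's third law: T = 2π√(r³/μ) = 2π√((1.786×10⁶)³ / 4.904×10¹²).
r³/μ = 1.162×10⁶ s², so T = 2π × 1.078×10³ = 6.772×10³ s.

T ≈ 6770 seconds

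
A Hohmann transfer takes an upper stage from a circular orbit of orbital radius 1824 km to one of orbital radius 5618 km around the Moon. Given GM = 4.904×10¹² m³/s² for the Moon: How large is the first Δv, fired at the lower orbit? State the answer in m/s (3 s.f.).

Δv ≈ 375 m/s

r₁ = 1824 km = 1.824×10⁶ m.
r₂ = 5618 km = 5.618×10⁶ m.
Transfer ellipse a_t = (r₁ + r₂)/2 = 3.721×10⁶ m.
At r₁: circular v_c1 = √(μ/r₁) = 1640 m/s; transfer-perilune v_p = √[μ(2/r₁ − 1/a_t)] = 2015 m/s.
Δv₁ = v_p − v_c1 = 375.1 m/s.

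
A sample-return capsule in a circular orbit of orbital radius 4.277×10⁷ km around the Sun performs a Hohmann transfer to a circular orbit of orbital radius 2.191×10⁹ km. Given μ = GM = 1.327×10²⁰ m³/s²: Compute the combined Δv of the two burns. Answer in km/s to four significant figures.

r₁ = 4.277×10⁷ km = 4.277×10¹⁰ m.
r₂ = 2.191×10⁹ km = 2.191×10¹² m.
Transfer ellipse a_t = (r₁ + r₂)/2 = 1.117×10¹² m.
At r₁: circular v_c1 = √(μ/r₁) = 55700 m/s; transfer-perihelion v_p = √[μ(2/r₁ − 1/a_t)] = 78020 m/s.
Δv₁ = v_p − v_c1 = 22310 m/s.
At r₂: circular v_c2 = √(μ/r₂) = 7782 m/s; transfer-aphelion v_a = √[μ(2/r₂ − 1/a_t)] = 1523 m/s.
Δv₂ = v_c2 − v_a = 6259 m/s.
Total Δv = Δv₁ + Δv₂ = 28570 m/s = 28.57 km/s.

Δv_total ≈ 28.57 km/s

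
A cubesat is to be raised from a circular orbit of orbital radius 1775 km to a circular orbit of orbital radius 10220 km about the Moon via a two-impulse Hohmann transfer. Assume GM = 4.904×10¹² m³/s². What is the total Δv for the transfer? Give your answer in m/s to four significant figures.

Δv_total ≈ 823.5 m/s

r₁ = 1775 km = 1.775×10⁶ m.
r₂ = 10220 km = 1.022×10⁷ m.
Transfer ellipse a_t = (r₁ + r₂)/2 = 5.998×10⁶ m.
At r₁: circular v_c1 = √(μ/r₁) = 1662 m/s; transfer-perilune v_p = √[μ(2/r₁ − 1/a_t)] = 2170 m/s.
Δv₁ = v_p − v_c1 = 507.6 m/s.
At r₂: circular v_c2 = √(μ/r₂) = 692.7 m/s; transfer-apolune v_a = √[μ(2/r₂ − 1/a_t)] = 376.8 m/s.
Δv₂ = v_c2 − v_a = 315.9 m/s.
Total Δv = Δv₁ + Δv₂ = 823.5 m/s.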